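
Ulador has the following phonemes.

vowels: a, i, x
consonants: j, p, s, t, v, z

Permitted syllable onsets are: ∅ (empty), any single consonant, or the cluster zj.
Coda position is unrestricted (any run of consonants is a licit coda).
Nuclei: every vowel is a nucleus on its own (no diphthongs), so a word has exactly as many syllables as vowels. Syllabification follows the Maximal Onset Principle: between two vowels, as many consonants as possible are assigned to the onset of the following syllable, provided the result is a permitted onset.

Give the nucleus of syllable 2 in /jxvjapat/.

Vowels present: x, a, a; each is a nucleus, giving 3 syllables.
The second nucleus (vowel 2 from the left) is /a/.

a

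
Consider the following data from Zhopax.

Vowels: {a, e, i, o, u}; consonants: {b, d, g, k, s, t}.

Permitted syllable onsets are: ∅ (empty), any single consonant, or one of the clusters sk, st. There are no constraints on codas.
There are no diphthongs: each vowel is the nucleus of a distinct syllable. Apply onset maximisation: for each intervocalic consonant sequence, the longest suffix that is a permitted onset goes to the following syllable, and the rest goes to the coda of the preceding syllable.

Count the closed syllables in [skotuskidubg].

The vowels are o, u, i, u — 4 nuclei, so 4 syllables.
/o…u/ gap (V1→V2): just /t/ — single C goes to the following onset.
/u…i/ gap (V2→V3): cluster /sk/ — /sk/ is itself a permitted onset, so the whole cluster goes right; preceding coda = ∅.
/i…u/ gap (V3→V4): just /d/ — single C goes to the following onset.
So the parse is sko.tu.ski.dubg.
Classifying each syllable: /sko/ (open), /tu/ (open), /ski/ (open), /dubg/ (closed).
Closed syllables: 1.

1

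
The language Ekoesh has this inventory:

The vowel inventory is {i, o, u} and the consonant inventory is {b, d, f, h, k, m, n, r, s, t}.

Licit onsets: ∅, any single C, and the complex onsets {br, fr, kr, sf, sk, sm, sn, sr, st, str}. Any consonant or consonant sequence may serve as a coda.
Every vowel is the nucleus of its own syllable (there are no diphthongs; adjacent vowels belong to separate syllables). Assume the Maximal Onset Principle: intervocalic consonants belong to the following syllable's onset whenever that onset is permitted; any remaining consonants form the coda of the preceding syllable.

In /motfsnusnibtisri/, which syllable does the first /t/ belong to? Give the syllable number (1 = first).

1

The vowels are o, u, i, i, i — 5 nuclei, so 5 syllables.
V1 /o/ – V2 /u/: /tfsn/ splits as /tf/ + /sn/ (/sn/ is the longest suffix that is a licit onset).
V2 /u/ – V3 /i/: cluster /sn/ — /sn/ is itself a permitted onset, so the whole cluster goes right; preceding coda = ∅.
V3 /i/ – V4 /i/: /bt/; trying suffixes from longest down, /t/ is the first permitted one, so coda /b/ | onset /t/.
V4 /i/ – V5 /i/: /sr/ — entire cluster is a permitted onset → onset /sr/, coda ∅.
Result: motf.snu.snib.ti.sri.
The first /t/ is in the coda of syllable 1 (/motf/).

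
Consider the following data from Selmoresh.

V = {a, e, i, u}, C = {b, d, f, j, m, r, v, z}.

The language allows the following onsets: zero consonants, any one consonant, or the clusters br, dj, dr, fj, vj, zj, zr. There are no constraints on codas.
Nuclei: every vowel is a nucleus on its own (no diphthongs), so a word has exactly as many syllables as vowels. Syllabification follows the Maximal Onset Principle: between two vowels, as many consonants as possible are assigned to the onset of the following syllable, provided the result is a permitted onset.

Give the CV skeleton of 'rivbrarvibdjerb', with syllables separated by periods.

Nuclei (vowels): i, a, i, e → 4 syllables.
σ1/σ2 boundary: /vbr/; trying suffixes from longest down, /br/ is the first permitted one, so coda /v/ | onset /br/.
σ2/σ3 boundary: /rv/ splits as /r/ + /v/ (/v/ is the longest suffix that is a licit onset).
σ3/σ4 boundary: cluster /bdj/ — the longest permitted-onset suffix is /dj/; onset = /dj/, preceding coda = /b/.
So the parse is riv.brar.vib.djerb.
Mapping each syllable to C/V: /riv/ → CVC, /brar/ → CCVC, /vib/ → CVC, /djerb/ → CCVCC.

CVC.CCVC.CVC.CCVCC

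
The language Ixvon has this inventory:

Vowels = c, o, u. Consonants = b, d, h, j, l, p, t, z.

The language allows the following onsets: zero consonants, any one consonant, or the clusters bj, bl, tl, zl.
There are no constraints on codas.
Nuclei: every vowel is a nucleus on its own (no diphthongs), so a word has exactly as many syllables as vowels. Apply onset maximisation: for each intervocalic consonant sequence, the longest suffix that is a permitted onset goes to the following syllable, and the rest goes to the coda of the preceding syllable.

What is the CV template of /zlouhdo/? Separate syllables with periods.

CCV.VC.CV

Vowels present: o, u, o; each is a nucleus, giving 3 syllables.
V1 /o/ – V2 /u/: hiatus — the boundary sits between the two vowels.
V2 /u/ – V3 /o/: /hd/ splits as /h/ + /d/ (/d/ is the longest suffix that is a licit onset).
Putting it together: zlo.uh.do.
Mapping each syllable to C/V: /zlo/ → CCV, /uh/ → VC, /do/ → CV.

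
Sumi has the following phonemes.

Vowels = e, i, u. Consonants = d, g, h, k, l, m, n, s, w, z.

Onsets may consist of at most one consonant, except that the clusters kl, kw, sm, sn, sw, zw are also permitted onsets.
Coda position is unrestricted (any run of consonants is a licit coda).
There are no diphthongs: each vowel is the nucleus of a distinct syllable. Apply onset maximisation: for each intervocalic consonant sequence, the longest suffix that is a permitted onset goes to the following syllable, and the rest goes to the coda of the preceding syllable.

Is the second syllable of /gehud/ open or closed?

closed

Vowels present: e, u; each is a nucleus, giving 2 syllables.
Between /e/ (V1) and /u/ (V2): /h/ → onset of the next syllable (single consonants are always licit onsets).
So the parse is ge.hud.
Syllable 2 is /hud/ with coda /d/, so it is closed.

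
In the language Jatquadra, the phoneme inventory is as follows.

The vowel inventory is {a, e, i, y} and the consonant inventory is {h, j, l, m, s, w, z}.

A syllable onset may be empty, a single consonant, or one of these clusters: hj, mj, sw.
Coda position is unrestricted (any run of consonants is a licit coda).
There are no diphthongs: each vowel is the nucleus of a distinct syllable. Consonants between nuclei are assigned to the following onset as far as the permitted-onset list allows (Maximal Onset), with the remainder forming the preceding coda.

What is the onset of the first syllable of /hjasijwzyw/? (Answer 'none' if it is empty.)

hj

The vowels are a, i, y — 3 nuclei, so 3 syllables.
V1 /a/ – V2 /i/: /s/ → onset of the next syllable (single consonants are always licit onsets).
V2 /i/ – V3 /y/: /jwz/ splits as /jw/ + /z/ (/z/ is the longest suffix that is a licit onset).
Syllabification: hja.sijw.zyw.
Syllable 1 is /hja/: onset /hj/, nucleus /a/, coda ∅.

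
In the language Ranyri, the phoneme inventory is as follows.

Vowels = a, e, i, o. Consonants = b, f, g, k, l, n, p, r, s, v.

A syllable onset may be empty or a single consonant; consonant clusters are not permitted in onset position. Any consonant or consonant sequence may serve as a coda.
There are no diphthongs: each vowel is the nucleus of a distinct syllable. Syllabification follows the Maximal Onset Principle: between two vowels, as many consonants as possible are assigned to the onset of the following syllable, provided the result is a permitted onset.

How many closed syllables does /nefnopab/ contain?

Vowels present: e, o, a; each is a nucleus, giving 3 syllables.
Between /e/ (V1) and /o/ (V2): /fn/; trying suffixes from longest down, /n/ is the first permitted one, so coda /f/ | onset /n/.
Between /o/ (V2) and /a/ (V3): /p/ → onset of the next syllable (single consonants are always licit onsets).
Result: nef.no.pab.
Classifying each syllable: /nef/ (closed), /no/ (open), /pab/ (closed).
Closed syllables: 2.

2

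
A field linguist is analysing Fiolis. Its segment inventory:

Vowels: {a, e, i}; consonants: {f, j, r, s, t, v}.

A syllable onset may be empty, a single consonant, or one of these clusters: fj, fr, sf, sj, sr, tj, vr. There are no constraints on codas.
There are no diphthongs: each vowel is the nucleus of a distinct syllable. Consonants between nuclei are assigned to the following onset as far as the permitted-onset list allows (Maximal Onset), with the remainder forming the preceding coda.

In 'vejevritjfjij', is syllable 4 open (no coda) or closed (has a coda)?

closed

The vowels are e, e, i, i — 4 nuclei, so 4 syllables.
Between /e/ (V1) and /e/ (V2): /j/ → onset of the next syllable (single consonants are always licit onsets).
Between /e/ (V2) and /i/ (V3): /vr/ — entire cluster is a permitted onset → onset /vr/, coda ∅.
Between /i/ (V3) and /i/ (V4): /tjfj/ — longest licit onset from the right is /fj/, leaving /tj/ as coda.
So the parse is ve.je.vritj.fjij.
Syllable 4 is /fjij/ with coda /j/, so it is closed.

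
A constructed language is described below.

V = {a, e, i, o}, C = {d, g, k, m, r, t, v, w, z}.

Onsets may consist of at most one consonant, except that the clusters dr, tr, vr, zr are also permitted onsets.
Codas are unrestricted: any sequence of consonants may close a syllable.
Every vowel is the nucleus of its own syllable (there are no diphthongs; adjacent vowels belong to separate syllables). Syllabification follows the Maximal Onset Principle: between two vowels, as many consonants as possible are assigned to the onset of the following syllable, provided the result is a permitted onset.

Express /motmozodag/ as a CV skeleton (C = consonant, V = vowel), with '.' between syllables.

Vowels present: o, o, o, a; each is a nucleus, giving 4 syllables.
σ1/σ2 boundary: /tm/; trying suffixes from longest down, /m/ is the first permitted one, so coda /t/ | onset /m/.
σ2/σ3 boundary: just /z/ — single C goes to the following onset.
σ3/σ4 boundary: /d/ → onset of the next syllable (single consonants are always licit onsets).
Putting it together: mot.mo.zo.dag.
Mapping each syllable to C/V: /mot/ → CVC, /mo/ → CV, /zo/ → CV, /dag/ → CVC.

CVC.CV.CV.CVC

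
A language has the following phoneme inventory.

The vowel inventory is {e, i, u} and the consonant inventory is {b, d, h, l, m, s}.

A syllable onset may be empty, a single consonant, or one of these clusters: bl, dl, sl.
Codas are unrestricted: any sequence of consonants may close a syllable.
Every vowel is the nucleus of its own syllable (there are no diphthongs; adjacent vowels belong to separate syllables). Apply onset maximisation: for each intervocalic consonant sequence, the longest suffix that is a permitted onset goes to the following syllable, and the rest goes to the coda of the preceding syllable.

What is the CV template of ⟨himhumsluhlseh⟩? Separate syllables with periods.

CVC.CVC.CCVCC.CVC

Vowels present: i, u, u, e; each is a nucleus, giving 4 syllables.
V1 /i/ – V2 /u/: /mh/ — longest licit onset from the right is /h/, leaving /m/ as coda.
V2 /u/ – V3 /u/: /msl/; trying suffixes from longest down, /sl/ is the first permitted one, so coda /m/ | onset /sl/.
V3 /u/ – V4 /e/: cluster /hls/ — the longest permitted-onset suffix is /s/; onset = /s/, preceding coda = /hl/.
Putting it together: him.hum.sluhl.seh.
Mapping each syllable to C/V: /him/ → CVC, /hum/ → CVC, /sluhl/ → CCVCC, /seh/ → CVC.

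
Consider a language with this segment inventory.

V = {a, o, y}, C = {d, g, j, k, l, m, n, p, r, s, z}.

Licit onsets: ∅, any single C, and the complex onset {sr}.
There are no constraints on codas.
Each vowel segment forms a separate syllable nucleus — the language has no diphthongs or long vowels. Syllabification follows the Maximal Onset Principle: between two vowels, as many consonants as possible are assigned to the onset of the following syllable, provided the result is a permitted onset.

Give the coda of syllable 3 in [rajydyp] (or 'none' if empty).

Vowels present: a, y, y; each is a nucleus, giving 3 syllables.
V1 /a/ – V2 /y/: just /j/ — single C goes to the following onset.
V2 /y/ – V3 /y/: /d/ → onset of the next syllable (single consonants are always licit onsets).
Result: ra.jy.dyp.
Syllable 3 is /dyp/: onset /d/, nucleus /y/, coda /p/.

p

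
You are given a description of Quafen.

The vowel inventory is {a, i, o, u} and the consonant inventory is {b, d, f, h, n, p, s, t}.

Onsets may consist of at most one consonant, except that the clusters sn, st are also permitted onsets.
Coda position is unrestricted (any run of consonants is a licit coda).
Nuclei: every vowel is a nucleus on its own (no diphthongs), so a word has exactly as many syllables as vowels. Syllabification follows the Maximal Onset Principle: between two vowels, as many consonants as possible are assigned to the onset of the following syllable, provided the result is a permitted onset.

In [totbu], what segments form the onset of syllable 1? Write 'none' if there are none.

Nuclei (vowels): o, u → 2 syllables.
σ1/σ2 boundary: /tb/ splits as /t/ + /b/ (/b/ is the longest suffix that is a licit onset).
Putting it together: tot.bu.
Syllable 1 is /tot/: onset /t/, nucleus /o/, coda /t/.

t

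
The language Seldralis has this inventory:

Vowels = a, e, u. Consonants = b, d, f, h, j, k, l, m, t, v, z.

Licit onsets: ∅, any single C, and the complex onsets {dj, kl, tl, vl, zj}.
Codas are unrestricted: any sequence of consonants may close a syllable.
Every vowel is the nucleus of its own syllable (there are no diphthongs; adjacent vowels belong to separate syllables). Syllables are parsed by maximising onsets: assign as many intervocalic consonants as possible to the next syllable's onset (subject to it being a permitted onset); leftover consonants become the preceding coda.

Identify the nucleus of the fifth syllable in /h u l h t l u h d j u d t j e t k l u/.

u

Vowels present: u, u, u, e, u; each is a nucleus, giving 5 syllables.
The fifth nucleus (vowel 5 from the left) is /u/.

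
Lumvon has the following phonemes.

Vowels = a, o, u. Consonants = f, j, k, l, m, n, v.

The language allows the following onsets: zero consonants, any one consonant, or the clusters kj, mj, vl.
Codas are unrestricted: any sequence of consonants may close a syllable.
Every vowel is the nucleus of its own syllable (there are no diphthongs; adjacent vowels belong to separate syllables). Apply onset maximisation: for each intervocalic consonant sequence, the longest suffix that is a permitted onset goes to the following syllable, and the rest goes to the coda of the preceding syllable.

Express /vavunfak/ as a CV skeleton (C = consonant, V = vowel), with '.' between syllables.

CV.CVC.CVC

Vowels present: a, u, a; each is a nucleus, giving 3 syllables.
V1 /a/ – V2 /u/: just /v/ — single C goes to the following onset.
V2 /u/ – V3 /a/: /nf/ — longest licit onset from the right is /f/, leaving /n/ as coda.
Result: va.vun.fak.
Mapping each syllable to C/V: /va/ → CV, /vun/ → CVC, /fak/ → CVC.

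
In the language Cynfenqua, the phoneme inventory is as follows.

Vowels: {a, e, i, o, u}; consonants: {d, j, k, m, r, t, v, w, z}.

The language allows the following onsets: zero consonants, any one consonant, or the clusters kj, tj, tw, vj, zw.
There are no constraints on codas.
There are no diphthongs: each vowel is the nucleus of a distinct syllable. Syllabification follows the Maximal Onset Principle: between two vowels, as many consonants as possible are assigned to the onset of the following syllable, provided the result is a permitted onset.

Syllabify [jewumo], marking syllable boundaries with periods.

je.wu.mo

Vowels present: e, u, o; each is a nucleus, giving 3 syllables.
V1 /e/ – V2 /u/: /w/ is a single consonant, so it becomes the next onset.
V2 /u/ – V3 /o/: /m/ is a single consonant, so it becomes the next onset.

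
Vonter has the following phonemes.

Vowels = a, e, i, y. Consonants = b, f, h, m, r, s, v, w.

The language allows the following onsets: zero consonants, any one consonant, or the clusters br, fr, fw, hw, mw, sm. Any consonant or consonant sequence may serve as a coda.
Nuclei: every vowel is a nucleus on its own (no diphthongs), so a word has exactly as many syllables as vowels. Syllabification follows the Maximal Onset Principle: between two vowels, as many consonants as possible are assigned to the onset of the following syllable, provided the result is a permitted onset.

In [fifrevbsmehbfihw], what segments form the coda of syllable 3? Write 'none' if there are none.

Nuclei (vowels): i, e, e, i → 4 syllables.
V1 /i/ – V2 /e/: /fr/ — entire cluster is a permitted onset → onset /fr/, coda ∅.
V2 /e/ – V3 /e/: /vbsm/ splits as /vb/ + /sm/ (/sm/ is the longest suffix that is a licit onset).
V3 /e/ – V4 /i/: cluster /hbf/ — the longest permitted-onset suffix is /f/; onset = /f/, preceding coda = /hb/.
Putting it together: fi.frevb.smehb.fihw.
Syllable 3 is /smehb/: onset /sm/, nucleus /e/, coda /hb/.

hb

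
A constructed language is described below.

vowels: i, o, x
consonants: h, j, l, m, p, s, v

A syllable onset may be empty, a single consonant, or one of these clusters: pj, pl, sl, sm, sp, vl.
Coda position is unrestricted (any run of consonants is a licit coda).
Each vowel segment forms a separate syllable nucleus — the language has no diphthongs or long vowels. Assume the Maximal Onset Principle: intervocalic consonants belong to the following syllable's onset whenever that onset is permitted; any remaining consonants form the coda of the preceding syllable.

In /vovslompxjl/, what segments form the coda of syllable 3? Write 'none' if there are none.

jl

The vowels are o, o, x — 3 nuclei, so 3 syllables.
Between /o/ (V1) and /o/ (V2): /vsl/ splits as /v/ + /sl/ (/sl/ is the longest suffix that is a licit onset).
Between /o/ (V2) and /x/ (V3): cluster /mp/ — the longest permitted-onset suffix is /p/; onset = /p/, preceding coda = /m/.
Result: vov.slom.pxjl.
Syllable 3 is /pxjl/: onset /p/, nucleus /x/, coda /jl/.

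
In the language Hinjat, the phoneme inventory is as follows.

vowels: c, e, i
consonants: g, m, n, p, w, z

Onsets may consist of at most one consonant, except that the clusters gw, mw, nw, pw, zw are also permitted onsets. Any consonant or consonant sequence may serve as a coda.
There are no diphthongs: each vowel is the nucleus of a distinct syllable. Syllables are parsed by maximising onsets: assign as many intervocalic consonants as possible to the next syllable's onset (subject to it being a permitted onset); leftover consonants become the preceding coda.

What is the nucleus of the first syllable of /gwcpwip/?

c

Vowels present: c, i; each is a nucleus, giving 2 syllables.
The first nucleus (vowel 1 from the left) is /c/.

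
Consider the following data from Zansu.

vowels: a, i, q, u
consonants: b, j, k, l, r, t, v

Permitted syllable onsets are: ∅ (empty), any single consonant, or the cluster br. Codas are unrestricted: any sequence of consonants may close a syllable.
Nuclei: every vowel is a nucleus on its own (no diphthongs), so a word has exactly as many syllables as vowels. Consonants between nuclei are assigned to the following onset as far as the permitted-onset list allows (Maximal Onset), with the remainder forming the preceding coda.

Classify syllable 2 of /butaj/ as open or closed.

closed

The vowels are u, a — 2 nuclei, so 2 syllables.
V1 /u/ – V2 /a/: just /t/ — single C goes to the following onset.
So the parse is bu.taj.
Syllable 2 is /taj/ with coda /j/, so it is closed.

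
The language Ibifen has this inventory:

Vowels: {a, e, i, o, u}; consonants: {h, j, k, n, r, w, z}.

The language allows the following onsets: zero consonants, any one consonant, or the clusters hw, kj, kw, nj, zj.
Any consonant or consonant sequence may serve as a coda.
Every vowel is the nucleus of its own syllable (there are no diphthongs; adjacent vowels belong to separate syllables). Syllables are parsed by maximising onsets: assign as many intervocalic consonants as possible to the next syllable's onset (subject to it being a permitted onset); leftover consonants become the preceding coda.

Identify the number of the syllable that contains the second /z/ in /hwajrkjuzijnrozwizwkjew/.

4

Nuclei (vowels): a, u, i, o, i, e → 6 syllables.
σ1/σ2 boundary: /jrkj/ splits as /jr/ + /kj/ (/kj/ is the longest suffix that is a licit onset).
σ2/σ3 boundary: /z/ is a single consonant, so it becomes the next onset.
σ3/σ4 boundary: /jnr/ splits as /jn/ + /r/ (/r/ is the longest suffix that is a licit onset).
σ4/σ5 boundary: /zw/ splits as /z/ + /w/ (/w/ is the longest suffix that is a licit onset).
σ5/σ6 boundary: /zwkj/ splits as /zw/ + /kj/ (/kj/ is the longest suffix that is a licit onset).
So the parse is hwajr.kju.zijn.roz.wizw.kjew.
The second /z/ is in the coda of syllable 4 (/roz/).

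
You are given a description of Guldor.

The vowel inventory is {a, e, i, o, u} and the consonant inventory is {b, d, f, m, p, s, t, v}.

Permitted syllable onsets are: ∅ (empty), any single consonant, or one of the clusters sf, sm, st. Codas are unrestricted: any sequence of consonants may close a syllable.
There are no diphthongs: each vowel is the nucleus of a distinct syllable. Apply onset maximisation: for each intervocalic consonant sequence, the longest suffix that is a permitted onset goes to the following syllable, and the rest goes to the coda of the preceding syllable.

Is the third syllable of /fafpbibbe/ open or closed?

Nuclei (vowels): a, i, e → 3 syllables.
/a…i/ gap (V1→V2): /fpb/ splits as /fp/ + /b/ (/b/ is the longest suffix that is a licit onset).
/i…e/ gap (V2→V3): /bb/ splits as /b/ + /b/ (/b/ is the longest suffix that is a licit onset).
So the parse is fafp.bib.be.
Syllable 3 is /be/; it ends in its nucleus with no coda, so it is open.

open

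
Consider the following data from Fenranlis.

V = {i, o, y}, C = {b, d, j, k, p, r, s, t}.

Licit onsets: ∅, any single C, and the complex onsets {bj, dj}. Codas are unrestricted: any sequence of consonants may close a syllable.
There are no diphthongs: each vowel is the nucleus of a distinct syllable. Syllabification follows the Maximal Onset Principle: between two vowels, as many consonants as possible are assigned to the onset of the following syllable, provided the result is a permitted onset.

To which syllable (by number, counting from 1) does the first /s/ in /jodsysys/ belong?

The vowels are o, y, y — 3 nuclei, so 3 syllables.
Between /o/ (V1) and /y/ (V2): /ds/ — longest licit onset from the right is /s/, leaving /d/ as coda.
Between /y/ (V2) and /y/ (V3): /s/ → onset of the next syllable (single consonants are always licit onsets).
So the parse is jod.sy.sys.
The first /s/ is in the onset of syllable 2 (/sy/).

2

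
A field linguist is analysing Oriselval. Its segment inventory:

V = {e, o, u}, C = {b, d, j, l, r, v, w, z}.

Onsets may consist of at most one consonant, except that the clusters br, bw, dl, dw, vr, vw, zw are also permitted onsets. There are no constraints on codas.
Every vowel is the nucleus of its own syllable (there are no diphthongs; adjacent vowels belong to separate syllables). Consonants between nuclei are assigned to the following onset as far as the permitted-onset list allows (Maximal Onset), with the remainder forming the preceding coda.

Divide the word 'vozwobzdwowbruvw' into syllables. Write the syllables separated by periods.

The vowels are o, o, o, u — 4 nuclei, so 4 syllables.
/o…o/ gap (V1→V2): /zw/ is a licit onset in full, so it all attaches to the next syllable.
/o…o/ gap (V2→V3): /bzdw/; trying suffixes from longest down, /dw/ is the first permitted one, so coda /bz/ | onset /dw/.
/o…u/ gap (V3→V4): /wbr/ — longest licit onset from the right is /br/, leaving /w/ as coda.

vo.zwobz.dwow.bruvw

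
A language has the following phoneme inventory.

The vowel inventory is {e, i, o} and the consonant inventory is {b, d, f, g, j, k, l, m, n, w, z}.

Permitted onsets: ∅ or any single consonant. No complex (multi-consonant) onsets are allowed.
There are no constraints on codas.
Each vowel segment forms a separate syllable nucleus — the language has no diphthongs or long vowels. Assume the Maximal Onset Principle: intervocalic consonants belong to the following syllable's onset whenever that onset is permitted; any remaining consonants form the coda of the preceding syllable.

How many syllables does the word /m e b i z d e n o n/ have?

The vowels are e, i, e, o — 4 nuclei, so 4 syllables.

4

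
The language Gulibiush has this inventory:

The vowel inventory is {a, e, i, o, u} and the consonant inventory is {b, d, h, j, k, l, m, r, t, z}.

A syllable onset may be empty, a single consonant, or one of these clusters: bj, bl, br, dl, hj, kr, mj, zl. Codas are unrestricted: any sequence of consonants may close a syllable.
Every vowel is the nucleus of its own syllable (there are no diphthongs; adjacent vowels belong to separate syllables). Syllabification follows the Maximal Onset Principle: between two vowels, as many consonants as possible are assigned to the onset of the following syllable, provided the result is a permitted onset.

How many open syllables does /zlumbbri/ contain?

1

The vowels are u, i — 2 nuclei, so 2 syllables.
/u…i/ gap (V1→V2): /mbbr/; trying suffixes from longest down, /br/ is the first permitted one, so coda /mb/ | onset /br/.
Result: zlumb.bri.
Classifying each syllable: /zlumb/ (closed), /bri/ (open).
Open syllables: 1.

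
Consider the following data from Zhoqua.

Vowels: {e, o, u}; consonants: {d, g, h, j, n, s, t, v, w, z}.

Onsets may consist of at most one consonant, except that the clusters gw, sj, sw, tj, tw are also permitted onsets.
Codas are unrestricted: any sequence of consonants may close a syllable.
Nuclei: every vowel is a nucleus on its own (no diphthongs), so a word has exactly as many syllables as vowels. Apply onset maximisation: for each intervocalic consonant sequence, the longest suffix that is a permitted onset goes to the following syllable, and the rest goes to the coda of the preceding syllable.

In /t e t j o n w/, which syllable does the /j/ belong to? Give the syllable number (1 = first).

2

Vowels present: e, o; each is a nucleus, giving 2 syllables.
/e…o/ gap (V1→V2): /tj/ — entire cluster is a permitted onset → onset /tj/, coda ∅.
So the parse is te.tjonw.
The /j/ is in the onset of syllable 2 (/tjonw/).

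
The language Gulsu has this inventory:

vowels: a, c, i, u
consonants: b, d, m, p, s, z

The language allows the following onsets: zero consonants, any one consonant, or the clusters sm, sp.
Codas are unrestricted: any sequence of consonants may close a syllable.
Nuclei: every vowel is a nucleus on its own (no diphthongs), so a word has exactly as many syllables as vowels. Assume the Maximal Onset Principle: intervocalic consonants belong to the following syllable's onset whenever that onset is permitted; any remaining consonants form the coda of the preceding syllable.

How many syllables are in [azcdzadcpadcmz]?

6

Vowels present: a, c, a, c, a, c; each is a nucleus, giving 6 syllables.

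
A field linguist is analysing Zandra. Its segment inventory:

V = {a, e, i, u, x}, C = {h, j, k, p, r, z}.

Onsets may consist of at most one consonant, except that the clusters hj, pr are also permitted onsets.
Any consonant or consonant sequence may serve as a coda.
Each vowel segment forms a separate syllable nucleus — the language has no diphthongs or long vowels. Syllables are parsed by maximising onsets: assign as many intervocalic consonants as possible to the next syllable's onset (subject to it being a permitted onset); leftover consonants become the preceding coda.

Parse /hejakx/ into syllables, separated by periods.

he.ja.kx

Vowels present: e, a, x; each is a nucleus, giving 3 syllables.
σ1/σ2 boundary: /j/ → onset of the next syllable (single consonants are always licit onsets).
σ2/σ3 boundary: /k/ → onset of the next syllable (single consonants are always licit onsets).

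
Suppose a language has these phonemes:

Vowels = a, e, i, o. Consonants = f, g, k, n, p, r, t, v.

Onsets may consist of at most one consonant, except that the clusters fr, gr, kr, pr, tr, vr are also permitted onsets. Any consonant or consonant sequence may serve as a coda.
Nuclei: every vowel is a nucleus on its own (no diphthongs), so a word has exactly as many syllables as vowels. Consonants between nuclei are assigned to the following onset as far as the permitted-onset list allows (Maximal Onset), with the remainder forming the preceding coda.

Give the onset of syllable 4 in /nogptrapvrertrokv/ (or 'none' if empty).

Nuclei (vowels): o, a, e, o → 4 syllables.
/o…a/ gap (V1→V2): /gptr/ splits as /gp/ + /tr/ (/tr/ is the longest suffix that is a licit onset).
/a…e/ gap (V2→V3): /pvr/ splits as /p/ + /vr/ (/vr/ is the longest suffix that is a licit onset).
/e…o/ gap (V3→V4): /rtr/ splits as /r/ + /tr/ (/tr/ is the longest suffix that is a licit onset).
Result: nogp.trap.vrer.trokv.
Syllable 4 is /trokv/: onset /tr/, nucleus /o/, coda /kv/.

tr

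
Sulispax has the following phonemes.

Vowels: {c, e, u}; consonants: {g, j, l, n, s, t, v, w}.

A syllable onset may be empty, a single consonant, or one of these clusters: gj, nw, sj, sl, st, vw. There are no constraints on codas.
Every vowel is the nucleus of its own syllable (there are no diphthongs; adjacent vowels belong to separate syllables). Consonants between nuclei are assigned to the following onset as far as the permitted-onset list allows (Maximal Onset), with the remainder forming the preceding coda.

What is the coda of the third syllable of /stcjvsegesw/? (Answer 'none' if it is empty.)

Vowels present: c, e, e; each is a nucleus, giving 3 syllables.
σ1/σ2 boundary: /jvs/ — longest licit onset from the right is /s/, leaving /jv/ as coda.
σ2/σ3 boundary: /g/ → onset of the next syllable (single consonants are always licit onsets).
So the parse is stcjv.se.gesw.
Syllable 3 is /gesw/: onset /g/, nucleus /e/, coda /sw/.

sw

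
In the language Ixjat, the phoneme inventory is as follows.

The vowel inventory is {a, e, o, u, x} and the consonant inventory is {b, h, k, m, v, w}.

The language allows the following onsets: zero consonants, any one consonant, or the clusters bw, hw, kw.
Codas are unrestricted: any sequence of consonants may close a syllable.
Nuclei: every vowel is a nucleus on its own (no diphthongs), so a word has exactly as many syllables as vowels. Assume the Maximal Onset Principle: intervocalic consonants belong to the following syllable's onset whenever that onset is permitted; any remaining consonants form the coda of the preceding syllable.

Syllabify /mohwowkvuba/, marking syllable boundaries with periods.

The vowels are o, o, u, a — 4 nuclei, so 4 syllables.
V1 /o/ – V2 /o/: /hw/ is a licit onset in full, so it all attaches to the next syllable.
V2 /o/ – V3 /u/: /wkv/ — longest licit onset from the right is /v/, leaving /wk/ as coda.
V3 /u/ – V4 /a/: /b/ → onset of the next syllable (single consonants are always licit onsets).

mo.hwowk.vu.ba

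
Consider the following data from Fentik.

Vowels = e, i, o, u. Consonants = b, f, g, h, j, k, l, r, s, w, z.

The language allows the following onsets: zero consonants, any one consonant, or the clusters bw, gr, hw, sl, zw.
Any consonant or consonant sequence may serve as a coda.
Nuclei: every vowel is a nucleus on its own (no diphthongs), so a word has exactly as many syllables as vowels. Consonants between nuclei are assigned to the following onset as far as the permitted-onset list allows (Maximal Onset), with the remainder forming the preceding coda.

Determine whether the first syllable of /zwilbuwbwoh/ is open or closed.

closed

Nuclei (vowels): i, u, o → 3 syllables.
/i…u/ gap (V1→V2): /lb/; trying suffixes from longest down, /b/ is the first permitted one, so coda /l/ | onset /b/.
/u…o/ gap (V2→V3): /wbw/ splits as /w/ + /bw/ (/bw/ is the longest suffix that is a licit onset).
Putting it together: zwil.buw.bwoh.
Syllable 1 is /zwil/ with coda /l/, so it is closed.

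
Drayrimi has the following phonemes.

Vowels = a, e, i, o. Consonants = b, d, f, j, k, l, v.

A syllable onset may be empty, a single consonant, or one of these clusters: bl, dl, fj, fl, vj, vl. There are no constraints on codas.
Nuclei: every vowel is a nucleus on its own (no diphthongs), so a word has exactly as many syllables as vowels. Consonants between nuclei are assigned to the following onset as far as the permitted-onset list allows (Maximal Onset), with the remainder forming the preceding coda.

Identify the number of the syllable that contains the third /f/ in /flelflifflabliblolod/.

Nuclei (vowels): e, i, a, i, o, o → 6 syllables.
σ1/σ2 boundary: cluster /lfl/ — the longest permitted-onset suffix is /fl/; onset = /fl/, preceding coda = /l/.
σ2/σ3 boundary: cluster /ffl/ — the longest permitted-onset suffix is /fl/; onset = /fl/, preceding coda = /f/.
σ3/σ4 boundary: /bl/ is a licit onset in full, so it all attaches to the next syllable.
σ4/σ5 boundary: /bl/ — entire cluster is a permitted onset → onset /bl/, coda ∅.
σ5/σ6 boundary: just /l/ — single C goes to the following onset.
Putting it together: flel.flif.fla.bli.blo.lod.
The third /f/ is in the coda of syllable 2 (/flif/).

2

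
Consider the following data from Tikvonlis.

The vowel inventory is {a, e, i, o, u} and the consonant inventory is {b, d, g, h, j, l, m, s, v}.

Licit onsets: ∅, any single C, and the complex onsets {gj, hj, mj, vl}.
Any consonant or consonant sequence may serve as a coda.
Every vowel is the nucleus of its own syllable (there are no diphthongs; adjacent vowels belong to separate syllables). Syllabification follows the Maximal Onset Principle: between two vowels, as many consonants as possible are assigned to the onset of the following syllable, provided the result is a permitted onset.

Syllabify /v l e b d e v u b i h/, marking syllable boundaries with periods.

The vowels are e, e, u, i — 4 nuclei, so 4 syllables.
Between /e/ (V1) and /e/ (V2): cluster /bd/ — the longest permitted-onset suffix is /d/; onset = /d/, preceding coda = /b/.
Between /e/ (V2) and /u/ (V3): /v/ is a single consonant, so it becomes the next onset.
Between /u/ (V3) and /i/ (V4): just /b/ — single C goes to the following onset.

vleb.de.vu.bih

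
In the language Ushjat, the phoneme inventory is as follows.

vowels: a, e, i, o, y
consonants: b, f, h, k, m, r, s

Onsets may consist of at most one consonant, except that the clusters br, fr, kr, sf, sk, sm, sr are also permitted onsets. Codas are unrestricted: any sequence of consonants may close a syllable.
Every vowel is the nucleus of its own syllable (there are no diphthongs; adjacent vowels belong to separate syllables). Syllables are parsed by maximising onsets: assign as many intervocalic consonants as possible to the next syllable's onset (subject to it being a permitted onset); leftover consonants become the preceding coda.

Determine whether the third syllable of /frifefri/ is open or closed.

open

Nuclei (vowels): i, e, i → 3 syllables.
σ1/σ2 boundary: /f/ → onset of the next syllable (single consonants are always licit onsets).
σ2/σ3 boundary: cluster /fr/ — /fr/ is itself a permitted onset, so the whole cluster goes right; preceding coda = ∅.
So the parse is fri.fe.fri.
Syllable 3 is /fri/; it ends in its nucleus with no coda, so it is open.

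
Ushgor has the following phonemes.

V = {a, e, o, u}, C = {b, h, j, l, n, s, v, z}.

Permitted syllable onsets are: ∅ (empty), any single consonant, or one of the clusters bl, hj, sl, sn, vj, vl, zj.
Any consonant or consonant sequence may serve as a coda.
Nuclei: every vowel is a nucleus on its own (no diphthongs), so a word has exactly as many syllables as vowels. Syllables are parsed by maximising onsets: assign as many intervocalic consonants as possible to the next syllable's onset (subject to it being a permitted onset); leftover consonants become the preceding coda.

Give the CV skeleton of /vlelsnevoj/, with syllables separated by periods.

CCVC.CCV.CVC

Nuclei (vowels): e, e, o → 3 syllables.
σ1/σ2 boundary: cluster /lsn/ — the longest permitted-onset suffix is /sn/; onset = /sn/, preceding coda = /l/.
σ2/σ3 boundary: just /v/ — single C goes to the following onset.
Result: vlel.sne.voj.
Mapping each syllable to C/V: /vlel/ → CCVC, /sne/ → CCV, /voj/ → CVC.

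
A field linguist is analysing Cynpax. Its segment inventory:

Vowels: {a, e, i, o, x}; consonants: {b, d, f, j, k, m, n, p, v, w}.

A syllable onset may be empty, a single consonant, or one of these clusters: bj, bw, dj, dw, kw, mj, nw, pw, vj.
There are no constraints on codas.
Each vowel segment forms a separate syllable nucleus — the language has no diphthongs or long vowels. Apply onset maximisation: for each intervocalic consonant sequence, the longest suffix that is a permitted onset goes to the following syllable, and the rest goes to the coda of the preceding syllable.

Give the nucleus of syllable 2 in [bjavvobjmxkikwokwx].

The vowels are a, o, x, i, o, x — 6 nuclei, so 6 syllables.
The second nucleus (vowel 2 from the left) is /o/.

o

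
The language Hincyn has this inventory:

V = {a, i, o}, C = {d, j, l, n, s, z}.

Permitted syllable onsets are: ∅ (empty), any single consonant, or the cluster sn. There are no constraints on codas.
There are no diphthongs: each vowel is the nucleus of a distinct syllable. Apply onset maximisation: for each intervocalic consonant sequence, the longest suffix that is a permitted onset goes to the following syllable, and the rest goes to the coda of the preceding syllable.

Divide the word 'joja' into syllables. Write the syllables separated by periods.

jo.ja

Vowels present: o, a; each is a nucleus, giving 2 syllables.
Between /o/ (V1) and /a/ (V2): /j/ is a single consonant, so it becomes the next onset.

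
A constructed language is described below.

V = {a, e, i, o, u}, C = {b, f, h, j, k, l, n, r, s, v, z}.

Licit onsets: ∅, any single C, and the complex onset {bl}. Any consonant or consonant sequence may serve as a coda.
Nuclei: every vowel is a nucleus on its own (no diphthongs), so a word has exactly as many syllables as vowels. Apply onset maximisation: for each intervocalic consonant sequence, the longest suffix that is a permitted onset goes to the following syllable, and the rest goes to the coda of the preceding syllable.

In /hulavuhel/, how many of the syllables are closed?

1

The vowels are u, a, u, e — 4 nuclei, so 4 syllables.
Between /u/ (V1) and /a/ (V2): /l/ → onset of the next syllable (single consonants are always licit onsets).
Between /a/ (V2) and /u/ (V3): /v/ → onset of the next syllable (single consonants are always licit onsets).
Between /u/ (V3) and /e/ (V4): /h/ is a single consonant, so it becomes the next onset.
Result: hu.la.vu.hel.
Classifying each syllable: /hu/ (open), /la/ (open), /vu/ (open), /hel/ (closed).
Closed syllables: 1.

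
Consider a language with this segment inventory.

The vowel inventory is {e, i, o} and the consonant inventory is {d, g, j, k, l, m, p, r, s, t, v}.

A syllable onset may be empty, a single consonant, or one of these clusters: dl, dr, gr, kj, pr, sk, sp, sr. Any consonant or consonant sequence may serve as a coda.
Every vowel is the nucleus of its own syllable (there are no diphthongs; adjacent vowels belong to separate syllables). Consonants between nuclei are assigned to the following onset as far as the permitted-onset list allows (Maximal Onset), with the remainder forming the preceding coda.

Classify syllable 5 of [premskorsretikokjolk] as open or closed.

open

Vowels present: e, o, e, i, o, o; each is a nucleus, giving 6 syllables.
σ1/σ2 boundary: /msk/; trying suffixes from longest down, /sk/ is the first permitted one, so coda /m/ | onset /sk/.
σ2/σ3 boundary: cluster /rsr/ — the longest permitted-onset suffix is /sr/; onset = /sr/, preceding coda = /r/.
σ3/σ4 boundary: just /t/ — single C goes to the following onset.
σ4/σ5 boundary: /k/ is a single consonant, so it becomes the next onset.
σ5/σ6 boundary: /kj/ — entire cluster is a permitted onset → onset /kj/, coda ∅.
Putting it together: prem.skor.sre.ti.ko.kjolk.
Syllable 5 is /ko/; it ends in its nucleus with no coda, so it is open.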